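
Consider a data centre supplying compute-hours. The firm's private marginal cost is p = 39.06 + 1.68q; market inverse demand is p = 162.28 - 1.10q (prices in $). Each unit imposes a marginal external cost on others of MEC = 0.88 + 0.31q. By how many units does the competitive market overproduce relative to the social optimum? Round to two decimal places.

Market equilibrium (private): 39.06 + 1.68q = 162.28 - 1.10q → q_m = 44.3237.
Social marginal cost = private MC + MEC = 39.94 + 1.99q.
Set SMC = demand: 39.94 + 1.99q = 162.28 - 1.10q → q* = 39.5922.
Gap = |44.3237 − 39.5922| = 4.7315.

4.73 units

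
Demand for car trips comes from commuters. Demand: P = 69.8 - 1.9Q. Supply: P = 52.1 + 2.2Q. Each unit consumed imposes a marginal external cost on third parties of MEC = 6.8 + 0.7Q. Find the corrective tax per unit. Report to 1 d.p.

tax = 8.4 per unit

Social marginal benefit = demand − MEC = 63.0 - 2.6Q.
Set SMB = MC: 63.0 - 2.6Q = 52.1 + 2.2Q → Q* = 2.2708.
The Pigouvian tax equals MEC at Q*: 6.8 + 0.7×2.2708 = 8.3896.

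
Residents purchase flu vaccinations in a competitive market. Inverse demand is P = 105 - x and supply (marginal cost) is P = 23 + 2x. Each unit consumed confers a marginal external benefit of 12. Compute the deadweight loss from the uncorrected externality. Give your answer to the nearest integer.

Market equilibrium (private): 23 + 2x = 105 - x → x_m = 27.3333.
Social marginal benefit = demand + MEB = 117 - x.
Set SMB = MC: 117 - x = 23 + 2x → x* = 31.3333.
Between x* and x_m the wedge SMB − MC runs linearly from 0 to MEB(x_m), so the loss is a triangle.
DWL = ½ × 4.0000 × 12.0000 = 24.0000.

DWL = 24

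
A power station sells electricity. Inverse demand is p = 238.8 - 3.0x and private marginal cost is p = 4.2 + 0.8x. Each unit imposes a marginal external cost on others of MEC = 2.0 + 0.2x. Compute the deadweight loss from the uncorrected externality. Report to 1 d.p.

DWL = 25.7

Market equilibrium (private): 4.2 + 0.8x = 238.8 - 3.0x → x_m = 61.7368.
Social marginal cost = private MC + MEC = 6.2 + x.
Set SMC = demand: 6.2 + x = 238.8 - 3.0x → x* = 58.1500.
Height of the DWL triangle at x_m is SMC(x_m) − demand(x_m) = MEC(x_m) = 14.3474.
DWL = ½ × 3.5868 × 14.3474 = 25.7306.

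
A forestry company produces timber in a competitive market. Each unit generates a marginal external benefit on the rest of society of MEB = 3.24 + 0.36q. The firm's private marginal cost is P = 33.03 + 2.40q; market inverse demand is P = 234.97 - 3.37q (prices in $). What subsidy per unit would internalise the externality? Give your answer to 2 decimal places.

Social marginal cost = private MC − MEB = 29.79 + 2.04q.
Set SMC = demand: 29.79 + 2.04q = 234.97 - 3.37q → q* = 37.9261.
The Pigouvian subsidy equals MEB at q*: 3.24 + 0.36×37.9261 = 16.8934.

subsidy = $16.89 per unit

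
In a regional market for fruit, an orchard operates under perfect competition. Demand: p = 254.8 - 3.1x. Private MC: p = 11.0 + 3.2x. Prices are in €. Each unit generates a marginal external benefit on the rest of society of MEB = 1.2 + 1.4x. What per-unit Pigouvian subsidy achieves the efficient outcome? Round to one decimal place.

subsidy = €71.2 per unit

Social marginal cost = private MC − MEB = 9.8 + 1.8x.
Set SMC = demand: 9.8 + 1.8x = 254.8 - 3.1x → x* = 50.0000.
The Pigouvian subsidy equals MEB at x*: 1.2 + 1.4×50.0000 = 71.2000.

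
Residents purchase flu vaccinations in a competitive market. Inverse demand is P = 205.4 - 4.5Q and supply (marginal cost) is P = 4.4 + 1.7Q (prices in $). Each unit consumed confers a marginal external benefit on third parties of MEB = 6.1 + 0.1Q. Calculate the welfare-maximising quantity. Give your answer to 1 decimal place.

Q* = 34.0

Social marginal benefit = demand + MEB = 211.5 - 4.4Q.
Set SMB = MC: 211.5 - 4.4Q = 4.4 + 1.7Q → Q* = 33.9508.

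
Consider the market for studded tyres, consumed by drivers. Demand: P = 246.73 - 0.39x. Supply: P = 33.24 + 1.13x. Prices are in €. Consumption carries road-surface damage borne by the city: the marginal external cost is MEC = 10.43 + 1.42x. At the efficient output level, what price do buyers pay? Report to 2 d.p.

P = €219.79

Social marginal benefit = demand − MEC = 236.30 - 1.81x.
Set SMB = MC: 236.30 - 1.81x = 33.24 + 1.13x → x* = 69.0680.
Consumer price on the demand curve at x*: 246.73 − 0.39×69.0680 = 219.7935.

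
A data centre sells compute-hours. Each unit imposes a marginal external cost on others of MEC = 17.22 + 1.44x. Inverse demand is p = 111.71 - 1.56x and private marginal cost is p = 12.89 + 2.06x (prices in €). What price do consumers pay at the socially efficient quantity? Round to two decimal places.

Social marginal cost = private MC + MEC = 30.11 + 3.50x.
Set SMC = demand: 30.11 + 3.50x = 111.71 - 1.56x → x* = 16.1265.
Consumer price on the demand curve at x*: 111.71 − 1.56×16.1265 = 86.5527.

P = €86.55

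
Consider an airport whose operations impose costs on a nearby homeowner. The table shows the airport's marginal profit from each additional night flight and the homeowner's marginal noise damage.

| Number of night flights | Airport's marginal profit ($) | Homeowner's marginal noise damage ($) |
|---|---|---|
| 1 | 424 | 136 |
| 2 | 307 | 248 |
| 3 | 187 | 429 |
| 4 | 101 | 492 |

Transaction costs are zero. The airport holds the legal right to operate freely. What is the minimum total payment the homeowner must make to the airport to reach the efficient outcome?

$288

Left alone the airport would choose level 4 (marginal profit stays positive).
Efficient level: k* = 2 (marginal profit ≥ marginal noise damage through 2).
The homeowner must at least cover the airport's forgone profit from cutting 4→2: 187 + 101 = 288.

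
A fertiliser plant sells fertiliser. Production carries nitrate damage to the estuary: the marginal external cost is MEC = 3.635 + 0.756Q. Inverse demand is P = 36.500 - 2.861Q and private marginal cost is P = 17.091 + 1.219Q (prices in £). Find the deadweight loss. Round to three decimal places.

Market equilibrium (private): 17.091 + 1.219Q = 36.500 - 2.861Q → Q_m = 4.7571.
Social marginal cost = private MC + MEC = 20.726 + 1.975Q.
Set SMC = demand: 20.726 + 1.975Q = 36.500 - 2.861Q → Q* = 3.2618.
The welfare-loss triangle has base |Q_m − Q*| and height MEC(Q_m) (the vertical gap between SMC and demand is zero at Q* and MEC at Q_m).
DWL = ½ × 1.4953 × 7.2314 = 5.4066.

DWL = £5.407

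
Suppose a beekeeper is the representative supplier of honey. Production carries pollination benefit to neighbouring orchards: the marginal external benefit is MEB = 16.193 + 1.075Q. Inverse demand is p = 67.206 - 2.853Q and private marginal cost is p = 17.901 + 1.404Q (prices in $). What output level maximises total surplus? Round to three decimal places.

Social marginal cost = private MC − MEB = 1.708 + 0.329Q.
Set SMC = demand: 1.708 + 0.329Q = 67.206 - 2.853Q → Q* = 20.5839.

Q* = 20.584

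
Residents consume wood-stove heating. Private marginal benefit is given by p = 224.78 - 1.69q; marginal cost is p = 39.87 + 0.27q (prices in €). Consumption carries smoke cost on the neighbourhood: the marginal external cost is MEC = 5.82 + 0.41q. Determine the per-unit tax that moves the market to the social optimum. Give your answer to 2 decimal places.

Social marginal benefit = demand − MEC = 218.96 - 2.10q.
Set SMB = MC: 218.96 - 2.10q = 39.87 + 0.27q → q* = 75.5654.
The Pigouvian tax equals MEC at q*: 5.82 + 0.41×75.5654 = 36.8018.

tax = €36.80 per unit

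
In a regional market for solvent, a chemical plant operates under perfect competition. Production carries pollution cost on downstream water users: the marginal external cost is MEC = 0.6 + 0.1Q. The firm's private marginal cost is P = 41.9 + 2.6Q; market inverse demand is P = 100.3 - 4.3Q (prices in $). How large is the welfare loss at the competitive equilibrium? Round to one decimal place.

DWL = $0.1

Market equilibrium (private): 41.9 + 2.6Q = 100.3 - 4.3Q → Q_m = 8.4638.
Social marginal cost = private MC + MEC = 42.5 + 2.7Q.
Set SMC = demand: 42.5 + 2.7Q = 100.3 - 4.3Q → Q* = 8.2571.
Height of the DWL triangle at Q_m is SMC(Q_m) − demand(Q_m) = MEC(Q_m) = 1.4464.
DWL = ½ × 0.2067 × 1.4464 = 0.1495.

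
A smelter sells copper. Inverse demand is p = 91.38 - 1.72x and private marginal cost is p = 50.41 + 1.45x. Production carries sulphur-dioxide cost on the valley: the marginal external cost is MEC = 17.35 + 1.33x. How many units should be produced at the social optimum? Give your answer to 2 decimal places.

Social marginal cost = private MC + MEC = 67.76 + 2.78x.
Set SMC = demand: 67.76 + 2.78x = 91.38 - 1.72x → x* = 5.2489.

x* = 5.25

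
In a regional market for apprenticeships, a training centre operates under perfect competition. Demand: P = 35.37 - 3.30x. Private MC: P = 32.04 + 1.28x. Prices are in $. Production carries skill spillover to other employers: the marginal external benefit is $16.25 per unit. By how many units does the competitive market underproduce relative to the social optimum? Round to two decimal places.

3.55 units

Market equilibrium (private): 32.04 + 1.28x = 35.37 - 3.30x → x_m = 0.7271.
Social marginal cost = private MC − MEB = 15.79 + 1.28x.
Set SMC = demand: 15.79 + 1.28x = 35.37 - 3.30x → x* = 4.2751.
Gap = |0.7271 − 4.2751| = 3.5480.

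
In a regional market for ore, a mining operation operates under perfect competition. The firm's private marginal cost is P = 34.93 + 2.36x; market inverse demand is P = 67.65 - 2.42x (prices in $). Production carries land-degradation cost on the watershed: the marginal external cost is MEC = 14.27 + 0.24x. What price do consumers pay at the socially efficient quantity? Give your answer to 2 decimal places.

Social marginal cost = private MC + MEC = 49.20 + 2.60x.
Set SMC = demand: 49.20 + 2.60x = 67.65 - 2.42x → x* = 3.6753.
Consumer price on the demand curve at x*: 67.65 − 2.42×3.6753 = 58.7558.

P = $58.76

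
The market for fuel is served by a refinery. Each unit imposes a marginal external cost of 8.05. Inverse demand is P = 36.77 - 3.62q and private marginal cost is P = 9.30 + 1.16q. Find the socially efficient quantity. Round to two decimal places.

Social marginal cost = private MC + MEC = 17.35 + 1.16q.
Set SMC = demand: 17.35 + 1.16q = 36.77 - 3.62q → q* = 4.0628.

q* = 4.06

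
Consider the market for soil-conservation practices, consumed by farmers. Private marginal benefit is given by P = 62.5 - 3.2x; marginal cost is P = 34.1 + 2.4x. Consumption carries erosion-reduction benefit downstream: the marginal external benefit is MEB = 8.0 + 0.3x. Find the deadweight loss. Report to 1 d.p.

DWL = 8.6

Market equilibrium (private): 34.1 + 2.4x = 62.5 - 3.2x → x_m = 5.0714.
Social marginal benefit = demand + MEB = 70.5 - 2.9x.
Set SMB = MC: 70.5 - 2.9x = 34.1 + 2.4x → x* = 6.8679.
Between x* and x_m the wedge SMB − MC runs linearly from 0 to MEB(x_m), so the loss is a triangle.
DWL = ½ × 1.7965 × 9.5214 = 8.5526.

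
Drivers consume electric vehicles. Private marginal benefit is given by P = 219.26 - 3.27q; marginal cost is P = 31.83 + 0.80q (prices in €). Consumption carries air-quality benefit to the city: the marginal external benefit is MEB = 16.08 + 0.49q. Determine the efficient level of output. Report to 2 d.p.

q* = 56.85

Social marginal benefit = demand + MEB = 235.34 - 2.78q.
Set SMB = MC: 235.34 - 2.78q = 31.83 + 0.80q → q* = 56.8464.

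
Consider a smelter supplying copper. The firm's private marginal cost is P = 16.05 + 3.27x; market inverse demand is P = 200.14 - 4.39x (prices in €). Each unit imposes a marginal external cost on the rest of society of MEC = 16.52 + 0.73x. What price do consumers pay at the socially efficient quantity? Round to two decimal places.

Social marginal cost = private MC + MEC = 32.57 + 4.00x.
Set SMC = demand: 32.57 + 4.00x = 200.14 - 4.39x → x* = 19.9726.
Consumer price on the demand curve at x*: 200.14 − 4.39×19.9726 = 112.4603.

P = €112.46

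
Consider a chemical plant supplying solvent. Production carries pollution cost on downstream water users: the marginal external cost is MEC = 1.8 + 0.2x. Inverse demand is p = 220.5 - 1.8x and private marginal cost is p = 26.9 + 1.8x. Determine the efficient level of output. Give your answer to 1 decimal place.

Social marginal cost = private MC + MEC = 28.7 + 2.0x.
Set SMC = demand: 28.7 + 2.0x = 220.5 - 1.8x → x* = 50.4737.

x* = 50.5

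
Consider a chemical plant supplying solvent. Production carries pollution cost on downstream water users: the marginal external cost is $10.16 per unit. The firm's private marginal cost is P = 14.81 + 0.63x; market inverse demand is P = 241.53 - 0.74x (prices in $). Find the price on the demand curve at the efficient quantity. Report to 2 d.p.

Social marginal cost = private MC + MEC = 24.97 + 0.63x.
Set SMC = demand: 24.97 + 0.63x = 241.53 - 0.74x → x* = 158.0730.
Consumer price on the demand curve at x*: 241.53 − 0.74×158.0730 = 124.5560.

P = $124.56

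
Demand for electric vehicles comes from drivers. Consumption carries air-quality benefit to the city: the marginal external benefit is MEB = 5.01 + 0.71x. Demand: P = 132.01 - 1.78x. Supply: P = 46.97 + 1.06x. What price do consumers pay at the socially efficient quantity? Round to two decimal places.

Social marginal benefit = demand + MEB = 137.02 - 1.07x.
Set SMB = MC: 137.02 - 1.07x = 46.97 + 1.06x → x* = 42.2770.
Consumer price on the demand curve at x*: 132.01 − 1.78×42.2770 = 56.7569.

P = 56.76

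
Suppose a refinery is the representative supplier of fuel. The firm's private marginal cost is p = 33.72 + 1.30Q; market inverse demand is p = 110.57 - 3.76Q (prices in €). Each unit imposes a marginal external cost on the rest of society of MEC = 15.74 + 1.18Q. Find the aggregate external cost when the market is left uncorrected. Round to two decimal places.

€375.15

Market equilibrium (private): 33.72 + 1.30Q = 110.57 - 3.76Q → Q_m = 15.1877.
Total external cost = ∫₀^{Q_m} (15.74 + 1.18Q) dQ = 15.74×15.1877 + ½×1.18×15.1877² = 375.1475.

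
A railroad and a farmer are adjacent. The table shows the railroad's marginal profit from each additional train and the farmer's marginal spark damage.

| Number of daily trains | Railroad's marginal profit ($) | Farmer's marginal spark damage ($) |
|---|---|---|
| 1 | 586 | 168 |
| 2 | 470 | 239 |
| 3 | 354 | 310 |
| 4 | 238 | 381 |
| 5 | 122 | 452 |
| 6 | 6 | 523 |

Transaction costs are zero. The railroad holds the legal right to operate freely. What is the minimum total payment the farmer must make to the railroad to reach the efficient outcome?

$366

Left alone the railroad would choose level 6 (marginal profit stays positive).
Efficient level: k* = 3 (marginal profit ≥ marginal spark damage through 3).
The farmer must at least cover the railroad's forgone profit from cutting 6→3: 238 + 122 + 6 = 366.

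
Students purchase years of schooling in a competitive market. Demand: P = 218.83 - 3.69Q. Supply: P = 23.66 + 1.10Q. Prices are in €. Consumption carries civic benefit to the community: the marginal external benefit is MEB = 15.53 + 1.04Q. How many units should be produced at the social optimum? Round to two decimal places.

Q* = 56.19

Social marginal benefit = demand + MEB = 234.36 - 2.65Q.
Set SMB = MC: 234.36 - 2.65Q = 23.66 + 1.10Q → Q* = 56.1867.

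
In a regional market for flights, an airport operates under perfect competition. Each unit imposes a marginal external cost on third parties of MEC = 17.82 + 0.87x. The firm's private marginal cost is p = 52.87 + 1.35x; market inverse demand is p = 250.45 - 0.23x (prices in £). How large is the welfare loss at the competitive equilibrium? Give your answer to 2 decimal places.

Market equilibrium (private): 52.87 + 1.35x = 250.45 - 0.23x → x_m = 125.0506.
Social marginal cost = private MC + MEC = 70.69 + 2.22x.
Set SMC = demand: 70.69 + 2.22x = 250.45 - 0.23x → x* = 73.3714.
Between x* and x_m the wedge SMC − demand runs linearly from 0 to MEC(x_m), so the loss is a triangle.
DWL = ½ × 51.6792 × 126.6141 = 3271.6577.

DWL = £3271.66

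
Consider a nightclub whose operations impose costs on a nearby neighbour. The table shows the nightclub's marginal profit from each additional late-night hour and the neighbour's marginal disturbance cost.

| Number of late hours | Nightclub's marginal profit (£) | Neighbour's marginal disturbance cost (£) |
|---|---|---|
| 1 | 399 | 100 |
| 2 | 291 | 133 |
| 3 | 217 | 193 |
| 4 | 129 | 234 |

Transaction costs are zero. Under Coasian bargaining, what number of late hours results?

3

Bargaining reaches the level where marginal profit last exceeds marginal disturbance cost.
That holds through level 3 (217 ≥ 193) but not at 4 (129 < 234).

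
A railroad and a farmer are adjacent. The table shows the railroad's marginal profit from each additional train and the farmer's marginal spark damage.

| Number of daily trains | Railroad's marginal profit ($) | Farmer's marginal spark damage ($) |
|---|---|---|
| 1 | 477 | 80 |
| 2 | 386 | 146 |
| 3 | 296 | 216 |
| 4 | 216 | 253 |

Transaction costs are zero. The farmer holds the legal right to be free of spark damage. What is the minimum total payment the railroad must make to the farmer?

$442

Efficient level: marginal profit ≥ marginal spark damage through level 3, so k* = 3.
With the farmer holding the right, the railroad must at least compensate total damage at k*: 80 + 146 + 216 = 442.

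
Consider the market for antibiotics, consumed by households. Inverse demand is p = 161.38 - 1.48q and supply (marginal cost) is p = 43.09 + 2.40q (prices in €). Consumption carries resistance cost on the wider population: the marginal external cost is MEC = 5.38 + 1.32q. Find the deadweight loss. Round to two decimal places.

DWL = €200.14

Market equilibrium (private): 43.09 + 2.40q = 161.38 - 1.48q → q_m = 30.4871.
Social marginal benefit = demand − MEC = 156.00 - 2.80q.
Set SMB = MC: 156.00 - 2.80q = 43.09 + 2.40q → q* = 21.7135.
Height of the DWL triangle at q_m is MC(q_m) − SMB(q_m) = MEC(q_m) = 45.6230.
DWL = ½ × 8.7736 × 45.6230 = 200.1390.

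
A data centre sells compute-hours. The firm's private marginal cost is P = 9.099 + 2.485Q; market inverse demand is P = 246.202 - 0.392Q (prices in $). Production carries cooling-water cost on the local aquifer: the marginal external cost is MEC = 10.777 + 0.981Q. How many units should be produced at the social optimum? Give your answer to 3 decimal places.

Social marginal cost = private MC + MEC = 19.876 + 3.466Q.
Set SMC = demand: 19.876 + 3.466Q = 246.202 - 0.392Q → Q* = 58.6641.

Q* = 58.664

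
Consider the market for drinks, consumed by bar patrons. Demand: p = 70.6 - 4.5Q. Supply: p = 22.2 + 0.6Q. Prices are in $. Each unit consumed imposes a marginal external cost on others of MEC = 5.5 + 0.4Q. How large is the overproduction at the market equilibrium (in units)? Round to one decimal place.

1.7 units

Market equilibrium (private): 22.2 + 0.6Q = 70.6 - 4.5Q → Q_m = 9.4902.
Social marginal benefit = demand − MEC = 65.1 - 4.9Q.
Set SMB = MC: 65.1 - 4.9Q = 22.2 + 0.6Q → Q* = 7.8000.
Gap = |9.4902 − 7.8000| = 1.6902.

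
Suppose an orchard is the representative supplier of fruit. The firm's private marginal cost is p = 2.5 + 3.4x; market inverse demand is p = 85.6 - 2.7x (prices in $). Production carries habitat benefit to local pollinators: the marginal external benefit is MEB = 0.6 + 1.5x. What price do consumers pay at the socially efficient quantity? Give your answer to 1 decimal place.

P = $36.5

Social marginal cost = private MC − MEB = 1.9 + 1.9x.
Set SMC = demand: 1.9 + 1.9x = 85.6 - 2.7x → x* = 18.1957.
Consumer price on the demand curve at x*: 85.6 − 2.7×18.1957 = 36.4716.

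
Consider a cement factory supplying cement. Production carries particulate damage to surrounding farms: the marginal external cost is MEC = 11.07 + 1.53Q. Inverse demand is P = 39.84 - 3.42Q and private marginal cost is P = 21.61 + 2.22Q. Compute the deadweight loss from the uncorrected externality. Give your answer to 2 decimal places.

Market equilibrium (private): 21.61 + 2.22Q = 39.84 - 3.42Q → Q_m = 3.2323.
Social marginal cost = private MC + MEC = 32.68 + 3.75Q.
Set SMC = demand: 32.68 + 3.75Q = 39.84 - 3.42Q → Q* = 0.9986.
Height of the DWL triangle at Q_m is SMC(Q_m) − demand(Q_m) = MEC(Q_m) = 16.0154.
DWL = ½ × 2.2337 × 16.0154 = 17.8868.

DWL = 17.89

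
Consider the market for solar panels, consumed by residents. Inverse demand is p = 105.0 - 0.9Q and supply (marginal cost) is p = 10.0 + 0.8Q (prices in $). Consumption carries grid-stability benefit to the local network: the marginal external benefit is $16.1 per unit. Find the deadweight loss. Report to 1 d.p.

Market equilibrium (private): 10.0 + 0.8Q = 105.0 - 0.9Q → Q_m = 55.8824.
Social marginal benefit = demand + MEB = 121.1 - 0.9Q.
Set SMB = MC: 121.1 - 0.9Q = 10.0 + 0.8Q → Q* = 65.3529.
The welfare-loss triangle has base |Q_m − Q*| and height MEB(Q_m) (the vertical gap between SMB and MC is zero at Q* and MEB at Q_m).
DWL = ½ × 9.4705 × 16.1000 = 76.2375.

DWL = $76.2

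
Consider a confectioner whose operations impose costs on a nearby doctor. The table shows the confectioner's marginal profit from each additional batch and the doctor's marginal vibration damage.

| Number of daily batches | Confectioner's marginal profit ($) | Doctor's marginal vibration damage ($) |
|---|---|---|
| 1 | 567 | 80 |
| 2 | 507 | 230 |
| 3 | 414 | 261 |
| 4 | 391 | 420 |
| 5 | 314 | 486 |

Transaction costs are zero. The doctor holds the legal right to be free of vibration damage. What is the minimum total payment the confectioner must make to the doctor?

Efficient level: marginal profit ≥ marginal vibration damage through level 3, so k* = 3.
With the doctor holding the right, the confectioner must at least compensate total damage at k*: 80 + 230 + 261 = 571.

$571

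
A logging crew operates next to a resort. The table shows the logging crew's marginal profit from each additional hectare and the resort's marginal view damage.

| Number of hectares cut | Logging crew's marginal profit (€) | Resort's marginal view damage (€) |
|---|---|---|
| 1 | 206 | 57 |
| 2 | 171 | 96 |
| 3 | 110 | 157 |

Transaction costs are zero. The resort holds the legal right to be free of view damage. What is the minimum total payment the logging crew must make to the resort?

Efficient level: marginal profit ≥ marginal view damage through level 2, so k* = 2.
With the resort holding the right, the logging crew must at least compensate total damage at k*: 57 + 96 = 153.

€153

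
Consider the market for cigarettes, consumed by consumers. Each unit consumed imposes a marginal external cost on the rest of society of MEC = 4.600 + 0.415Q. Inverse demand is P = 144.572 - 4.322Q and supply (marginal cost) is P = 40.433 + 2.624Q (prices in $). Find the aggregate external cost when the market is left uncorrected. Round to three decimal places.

$115.608

Market equilibrium (private): 40.433 + 2.624Q = 144.572 - 4.322Q → Q_m = 14.9927.
Total external cost = ∫₀^{Q_m} (4.600 + 0.415Q) dQ = 4.600×14.9927 + ½×0.415×14.9927² = 115.6085.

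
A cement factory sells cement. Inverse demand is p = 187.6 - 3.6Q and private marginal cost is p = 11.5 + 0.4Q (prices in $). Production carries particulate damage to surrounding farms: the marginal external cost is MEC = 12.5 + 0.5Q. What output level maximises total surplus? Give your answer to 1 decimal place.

Social marginal cost = private MC + MEC = 24.0 + 0.9Q.
Set SMC = demand: 24.0 + 0.9Q = 187.6 - 3.6Q → Q* = 36.3556.

Q* = 36.4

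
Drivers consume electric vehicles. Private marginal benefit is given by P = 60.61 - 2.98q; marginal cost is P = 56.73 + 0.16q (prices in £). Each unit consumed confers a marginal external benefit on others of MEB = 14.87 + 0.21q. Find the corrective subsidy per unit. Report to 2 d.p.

subsidy = £16.21 per unit

Social marginal benefit = demand + MEB = 75.48 - 2.77q.
Set SMB = MC: 75.48 - 2.77q = 56.73 + 0.16q → q* = 6.3993.
The Pigouvian subsidy equals MEB at q*: 14.87 + 0.21×6.3993 = 16.2139.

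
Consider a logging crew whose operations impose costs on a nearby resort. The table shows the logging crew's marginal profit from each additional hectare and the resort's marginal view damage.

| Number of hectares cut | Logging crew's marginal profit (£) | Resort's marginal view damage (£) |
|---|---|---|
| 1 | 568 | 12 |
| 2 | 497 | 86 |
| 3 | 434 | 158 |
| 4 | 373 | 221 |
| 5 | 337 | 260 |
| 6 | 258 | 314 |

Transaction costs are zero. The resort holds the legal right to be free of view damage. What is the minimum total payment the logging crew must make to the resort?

Efficient level: marginal profit ≥ marginal view damage through level 5, so k* = 5.
With the resort holding the right, the logging crew must at least compensate total damage at k*: 12 + 86 + 158 + 221 + 260 = 737.

£737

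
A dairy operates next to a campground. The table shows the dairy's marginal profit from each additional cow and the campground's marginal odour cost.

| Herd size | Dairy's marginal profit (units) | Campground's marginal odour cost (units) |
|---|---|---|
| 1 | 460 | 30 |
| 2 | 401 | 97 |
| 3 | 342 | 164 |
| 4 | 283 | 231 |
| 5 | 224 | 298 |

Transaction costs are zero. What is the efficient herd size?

Bargaining reaches the level where marginal profit last exceeds marginal odour cost.
That holds through level 4 (283 ≥ 231) but not at 5 (224 < 298).

4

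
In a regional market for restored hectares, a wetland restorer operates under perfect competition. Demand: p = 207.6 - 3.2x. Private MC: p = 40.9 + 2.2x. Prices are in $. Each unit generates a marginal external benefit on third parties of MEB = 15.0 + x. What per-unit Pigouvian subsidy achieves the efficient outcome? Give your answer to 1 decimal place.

subsidy = $56.3 per unit

Social marginal cost = private MC − MEB = 25.9 + 1.2x.
Set SMC = demand: 25.9 + 1.2x = 207.6 - 3.2x → x* = 41.2955.
The Pigouvian subsidy equals MEB at x*: 15.0 + 1.0×41.2955 = 56.2955.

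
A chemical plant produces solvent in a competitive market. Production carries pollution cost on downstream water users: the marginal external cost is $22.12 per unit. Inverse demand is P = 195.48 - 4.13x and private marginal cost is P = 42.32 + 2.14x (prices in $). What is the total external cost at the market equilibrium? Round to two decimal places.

Market equilibrium (private): 42.32 + 2.14x = 195.48 - 4.13x → x_m = 24.4274.
Total external cost = MEC × x_m = 22.12 × 24.4274 = 540.3341.

$540.33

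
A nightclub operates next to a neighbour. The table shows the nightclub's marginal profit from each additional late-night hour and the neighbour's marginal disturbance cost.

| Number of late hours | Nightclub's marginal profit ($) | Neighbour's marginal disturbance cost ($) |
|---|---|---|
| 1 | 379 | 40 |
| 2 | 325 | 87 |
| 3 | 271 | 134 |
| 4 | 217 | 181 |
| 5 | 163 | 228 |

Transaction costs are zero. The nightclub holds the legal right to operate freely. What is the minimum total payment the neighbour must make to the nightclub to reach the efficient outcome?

Left alone the nightclub would choose level 5 (marginal profit stays positive).
Efficient level: k* = 4 (marginal profit ≥ marginal disturbance cost through 4).
The neighbour must at least cover the nightclub's forgone profit from cutting 5→4: 163 = 163.

$163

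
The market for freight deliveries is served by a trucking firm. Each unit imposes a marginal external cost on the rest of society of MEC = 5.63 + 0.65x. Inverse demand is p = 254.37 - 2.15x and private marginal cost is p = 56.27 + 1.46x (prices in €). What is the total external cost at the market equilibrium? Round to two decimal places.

€1287.62

Market equilibrium (private): 56.27 + 1.46x = 254.37 - 2.15x → x_m = 54.8753.
Total external cost = ∫₀^{x_m} (5.63 + 0.65x) dx = 5.63×54.8753 + ½×0.65×54.8753² = 1287.6200.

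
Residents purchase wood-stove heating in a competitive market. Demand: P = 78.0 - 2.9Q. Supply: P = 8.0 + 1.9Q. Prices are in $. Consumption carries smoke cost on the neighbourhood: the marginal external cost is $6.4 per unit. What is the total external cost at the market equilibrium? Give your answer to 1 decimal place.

Market equilibrium (private): 8.0 + 1.9Q = 78.0 - 2.9Q → Q_m = 14.5833.
Total external cost = MEC × Q_m = 6.4 × 14.5833 = 93.3331.

$93.3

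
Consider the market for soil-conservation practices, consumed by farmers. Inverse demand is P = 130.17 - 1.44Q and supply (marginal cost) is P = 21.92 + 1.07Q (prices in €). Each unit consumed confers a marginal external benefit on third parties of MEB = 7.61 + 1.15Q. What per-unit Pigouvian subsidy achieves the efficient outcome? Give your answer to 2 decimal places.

Social marginal benefit = demand + MEB = 137.78 - 0.29Q.
Set SMB = MC: 137.78 - 0.29Q = 21.92 + 1.07Q → Q* = 85.1912.
The Pigouvian subsidy equals MEB at Q*: 7.61 + 1.15×85.1912 = 105.5799.

subsidy = €105.58 per unit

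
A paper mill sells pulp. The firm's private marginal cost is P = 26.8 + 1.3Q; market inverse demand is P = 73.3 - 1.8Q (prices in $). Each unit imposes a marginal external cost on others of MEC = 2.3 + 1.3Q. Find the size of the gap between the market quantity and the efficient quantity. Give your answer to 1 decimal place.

Market equilibrium (private): 26.8 + 1.3Q = 73.3 - 1.8Q → Q_m = 15.0000.
Social marginal cost = private MC + MEC = 29.1 + 2.6Q.
Set SMC = demand: 29.1 + 2.6Q = 73.3 - 1.8Q → Q* = 10.0455.
Gap = |15.0000 − 10.0455| = 4.9545.

5.0 units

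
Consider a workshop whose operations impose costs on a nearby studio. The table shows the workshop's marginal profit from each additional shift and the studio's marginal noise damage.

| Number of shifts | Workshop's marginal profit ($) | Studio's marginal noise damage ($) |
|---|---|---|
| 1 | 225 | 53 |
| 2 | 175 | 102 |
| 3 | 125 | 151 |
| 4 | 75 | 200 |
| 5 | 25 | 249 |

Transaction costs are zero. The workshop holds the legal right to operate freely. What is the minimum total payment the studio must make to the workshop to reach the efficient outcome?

$225

Left alone the workshop would choose level 5 (marginal profit stays positive).
Efficient level: k* = 2 (marginal profit ≥ marginal noise damage through 2).
The studio must at least cover the workshop's forgone profit from cutting 5→2: 125 + 75 + 25 = 225.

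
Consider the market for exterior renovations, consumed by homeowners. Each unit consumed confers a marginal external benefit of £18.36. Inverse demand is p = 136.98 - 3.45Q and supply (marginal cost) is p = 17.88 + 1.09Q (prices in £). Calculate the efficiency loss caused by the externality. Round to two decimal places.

DWL = £37.12

Market equilibrium (private): 17.88 + 1.09Q = 136.98 - 3.45Q → Q_m = 26.2335.
Social marginal benefit = demand + MEB = 155.34 - 3.45Q.
Set SMB = MC: 155.34 - 3.45Q = 17.88 + 1.09Q → Q* = 30.2775.
Between Q* and Q_m the wedge SMB − MC runs linearly from 0 to MEB(Q_m), so the loss is a triangle.
DWL = ½ × 4.0440 × 18.3600 = 37.1239.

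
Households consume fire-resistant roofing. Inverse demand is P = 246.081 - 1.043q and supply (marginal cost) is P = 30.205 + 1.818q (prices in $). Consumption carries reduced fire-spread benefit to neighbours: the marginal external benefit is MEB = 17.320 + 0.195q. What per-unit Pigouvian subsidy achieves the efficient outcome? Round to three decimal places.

Social marginal benefit = demand + MEB = 263.401 - 0.848q.
Set SMB = MC: 263.401 - 0.848q = 30.205 + 1.818q → q* = 87.4704.
The Pigouvian subsidy equals MEB at q*: 17.320 + 0.195×87.4704 = 34.3767.

subsidy = $34.377 per unit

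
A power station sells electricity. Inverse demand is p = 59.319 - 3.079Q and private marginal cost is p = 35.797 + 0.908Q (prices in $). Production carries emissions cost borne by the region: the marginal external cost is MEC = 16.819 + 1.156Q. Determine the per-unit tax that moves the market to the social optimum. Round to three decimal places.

tax = $18.326 per unit

Social marginal cost = private MC + MEC = 52.616 + 2.064Q.
Set SMC = demand: 52.616 + 2.064Q = 59.319 - 3.079Q → Q* = 1.3033.
The Pigouvian tax equals MEC at Q*: 16.819 + 1.156×1.3033 = 18.3256.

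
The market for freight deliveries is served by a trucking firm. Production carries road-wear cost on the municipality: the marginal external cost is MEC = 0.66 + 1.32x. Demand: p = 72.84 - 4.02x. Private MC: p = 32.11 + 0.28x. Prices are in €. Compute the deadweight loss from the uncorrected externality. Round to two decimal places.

Market equilibrium (private): 32.11 + 0.28x = 72.84 - 4.02x → x_m = 9.4721.
Social marginal cost = private MC + MEC = 32.77 + 1.60x.
Set SMC = demand: 32.77 + 1.60x = 72.84 - 4.02x → x* = 7.1299.
Between x* and x_m the wedge SMC − demand runs linearly from 0 to MEC(x_m), so the loss is a triangle.
DWL = ½ × 2.3422 × 13.1632 = 15.4154.

DWL = €15.42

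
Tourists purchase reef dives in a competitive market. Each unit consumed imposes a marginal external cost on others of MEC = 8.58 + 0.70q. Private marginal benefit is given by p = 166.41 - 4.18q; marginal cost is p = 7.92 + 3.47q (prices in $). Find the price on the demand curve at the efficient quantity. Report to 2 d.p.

P = $91.37

Social marginal benefit = demand − MEC = 157.83 - 4.88q.
Set SMB = MC: 157.83 - 4.88q = 7.92 + 3.47q → q* = 17.9533.
Consumer price on the demand curve at q*: 166.41 − 4.18×17.9533 = 91.3652.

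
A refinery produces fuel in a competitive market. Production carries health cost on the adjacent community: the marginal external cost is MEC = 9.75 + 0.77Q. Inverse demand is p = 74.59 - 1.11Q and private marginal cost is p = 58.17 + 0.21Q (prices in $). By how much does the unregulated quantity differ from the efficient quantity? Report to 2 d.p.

Market equilibrium (private): 58.17 + 0.21Q = 74.59 - 1.11Q → Q_m = 12.4394.
Social marginal cost = private MC + MEC = 67.92 + 0.98Q.
Set SMC = demand: 67.92 + 0.98Q = 74.59 - 1.11Q → Q* = 3.1914.
Gap = |12.4394 − 3.1914| = 9.2480.

9.25 units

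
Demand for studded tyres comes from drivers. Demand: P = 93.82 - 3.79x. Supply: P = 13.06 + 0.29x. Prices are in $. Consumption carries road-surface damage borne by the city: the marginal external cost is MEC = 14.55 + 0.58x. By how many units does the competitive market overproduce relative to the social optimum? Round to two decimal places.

5.59 units

Market equilibrium (private): 13.06 + 0.29x = 93.82 - 3.79x → x_m = 19.7941.
Social marginal benefit = demand − MEC = 79.27 - 4.37x.
Set SMB = MC: 79.27 - 4.37x = 13.06 + 0.29x → x* = 14.2082.
Gap = |19.7941 − 14.2082| = 5.5859.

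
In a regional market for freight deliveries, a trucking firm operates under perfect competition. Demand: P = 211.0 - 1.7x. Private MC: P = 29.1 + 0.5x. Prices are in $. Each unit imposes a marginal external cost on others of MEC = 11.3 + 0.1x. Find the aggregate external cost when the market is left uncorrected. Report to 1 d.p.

Market equilibrium (private): 29.1 + 0.5x = 211.0 - 1.7x → x_m = 82.6818.
Total external cost = ∫₀^{x_m} (11.3 + 0.1x) dx = 11.3×82.6818 + ½×0.1×82.6818² = 1276.1183.

$1276.1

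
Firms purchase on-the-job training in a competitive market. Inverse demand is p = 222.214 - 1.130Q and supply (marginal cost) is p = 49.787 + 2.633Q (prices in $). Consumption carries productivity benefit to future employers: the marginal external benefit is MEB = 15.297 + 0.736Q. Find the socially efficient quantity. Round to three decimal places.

Social marginal benefit = demand + MEB = 237.511 - 0.394Q.
Set SMB = MC: 237.511 - 0.394Q = 49.787 + 2.633Q → Q* = 62.0165.

Q* = 62.017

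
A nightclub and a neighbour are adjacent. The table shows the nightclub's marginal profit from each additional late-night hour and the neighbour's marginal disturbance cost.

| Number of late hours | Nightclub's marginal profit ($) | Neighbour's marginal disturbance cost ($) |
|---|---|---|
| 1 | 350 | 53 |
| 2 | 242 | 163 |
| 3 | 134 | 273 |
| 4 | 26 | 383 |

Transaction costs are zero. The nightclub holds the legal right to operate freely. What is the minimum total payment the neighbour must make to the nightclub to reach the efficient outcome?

$160

Left alone the nightclub would choose level 4 (marginal profit stays positive).
Efficient level: k* = 2 (marginal profit ≥ marginal disturbance cost through 2).
The neighbour must at least cover the nightclub's forgone profit from cutting 4→2: 134 + 26 = 160.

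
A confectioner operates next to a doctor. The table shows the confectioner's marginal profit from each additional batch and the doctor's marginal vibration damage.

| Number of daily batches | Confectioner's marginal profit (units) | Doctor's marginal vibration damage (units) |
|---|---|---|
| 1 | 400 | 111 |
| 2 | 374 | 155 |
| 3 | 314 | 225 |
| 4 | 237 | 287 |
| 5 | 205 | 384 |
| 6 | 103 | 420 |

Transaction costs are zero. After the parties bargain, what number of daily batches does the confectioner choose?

Bargaining reaches the level where marginal profit last exceeds marginal vibration damage.
That holds through level 3 (314 ≥ 225) but not at 4 (237 < 287).

3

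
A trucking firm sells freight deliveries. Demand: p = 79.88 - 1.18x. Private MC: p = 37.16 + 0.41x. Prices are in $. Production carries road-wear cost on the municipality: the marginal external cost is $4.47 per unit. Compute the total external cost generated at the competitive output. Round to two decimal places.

$120.10

Market equilibrium (private): 37.16 + 0.41x = 79.88 - 1.18x → x_m = 26.8679.
Total external cost = MEC × x_m = 4.47 × 26.8679 = 120.0995.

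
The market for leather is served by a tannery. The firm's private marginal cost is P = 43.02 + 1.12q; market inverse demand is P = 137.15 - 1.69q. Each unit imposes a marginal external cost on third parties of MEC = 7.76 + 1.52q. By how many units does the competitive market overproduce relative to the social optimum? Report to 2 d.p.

Market equilibrium (private): 43.02 + 1.12q = 137.15 - 1.69q → q_m = 33.4982.
Social marginal cost = private MC + MEC = 50.78 + 2.64q.
Set SMC = demand: 50.78 + 2.64q = 137.15 - 1.69q → q* = 19.9469.
Gap = |33.4982 − 19.9469| = 13.5513.

13.55 units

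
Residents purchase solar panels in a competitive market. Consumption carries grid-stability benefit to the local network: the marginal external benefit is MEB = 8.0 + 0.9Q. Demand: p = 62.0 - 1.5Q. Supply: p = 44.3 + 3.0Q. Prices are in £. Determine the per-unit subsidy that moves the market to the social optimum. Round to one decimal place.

subsidy = £14.4 per unit

Social marginal benefit = demand + MEB = 70.0 - 0.6Q.
Set SMB = MC: 70.0 - 0.6Q = 44.3 + 3.0Q → Q* = 7.1389.
The Pigouvian subsidy equals MEB at Q*: 8.0 + 0.9×7.1389 = 14.4250.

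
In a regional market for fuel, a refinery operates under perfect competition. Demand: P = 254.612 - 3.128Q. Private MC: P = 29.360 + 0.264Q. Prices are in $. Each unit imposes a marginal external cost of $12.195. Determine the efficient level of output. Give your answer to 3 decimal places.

Social marginal cost = private MC + MEC = 41.555 + 0.264Q.
Set SMC = demand: 41.555 + 0.264Q = 254.612 - 3.128Q → Q* = 62.8116.

Q* = 62.812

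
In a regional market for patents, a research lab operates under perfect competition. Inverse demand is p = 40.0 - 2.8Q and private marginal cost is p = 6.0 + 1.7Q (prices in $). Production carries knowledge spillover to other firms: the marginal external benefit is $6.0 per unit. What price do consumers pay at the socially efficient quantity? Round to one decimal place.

Social marginal cost = private MC − MEB = 0.0 + 1.7Q.
Set SMC = demand: 0.0 + 1.7Q = 40.0 - 2.8Q → Q* = 8.8889.
Consumer price on the demand curve at Q*: 40.0 − 2.8×8.8889 = 15.1111.

P = $15.1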